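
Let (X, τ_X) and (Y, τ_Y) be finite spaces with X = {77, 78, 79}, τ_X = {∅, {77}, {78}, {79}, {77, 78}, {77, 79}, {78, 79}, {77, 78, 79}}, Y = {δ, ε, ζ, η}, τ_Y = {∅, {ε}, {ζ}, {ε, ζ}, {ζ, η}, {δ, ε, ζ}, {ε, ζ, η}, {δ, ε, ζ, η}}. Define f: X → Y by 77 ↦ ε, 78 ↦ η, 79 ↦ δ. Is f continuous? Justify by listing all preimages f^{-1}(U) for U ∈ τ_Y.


f IS continuous.

Compute f^{-1}(U) for each U ∈ τ_Y:
  U = ∅: f^{-1}(U) = ∅ ∈ τ_X ✓.
  U = {ε}: f^{-1}(U) = {77} ∈ τ_X ✓.
  U = {ζ}: f^{-1}(U) = ∅ ∈ τ_X ✓.
  U = {ε, ζ}: f^{-1}(U) = {77} ∈ τ_X ✓.
  U = {ζ, η}: f^{-1}(U) = {78} ∈ τ_X ✓.
  U = {δ, ε, ζ}: f^{-1}(U) = {77, 79} ∈ τ_X ✓.
  U = {ε, ζ, η}: f^{-1}(U) = {77, 78} ∈ τ_X ✓.
  U = {δ, ε, ζ, η}: f^{-1}(U) = {77, 78, 79} ∈ τ_X ✓.
Every preimage lies in τ_X, so f IS continuous.


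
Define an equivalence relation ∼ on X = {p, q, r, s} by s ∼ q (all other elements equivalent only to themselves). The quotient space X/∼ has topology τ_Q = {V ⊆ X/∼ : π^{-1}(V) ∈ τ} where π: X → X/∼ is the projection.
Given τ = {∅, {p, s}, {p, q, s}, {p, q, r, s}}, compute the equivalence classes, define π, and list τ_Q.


X/∼ = {[p], [q=s], [r]}; |τ_Q| = 3.

Equivalence classes: [p], [q=s], [r].
Quotient map π: X → X/∼ sends p ↦ [p], q ↦ [q=s], r ↦ [r], s ↦ [q=s].
For each subset V ⊆ X/∼, compute π^{-1}(V) ⊆ X and check whether π^{-1}(V) ∈ τ. V is open in τ_Q iff π^{-1}(V) ∈ τ.
  V = {}: π^{-1}(V) = ∅ ∈ τ ✓.
  V = {[p]}: π^{-1}(V) = {p} ∉ τ ✗.
  V = {[q=s]}: π^{-1}(V) = {q, s} ∉ τ ✗.
  V = {[p], [q=s]}: π^{-1}(V) = {p, q, s} ∈ τ ✓.
  V = {[r]}: π^{-1}(V) = {r} ∉ τ ✗.
  V = {[p], [r]}: π^{-1}(V) = {p, r} ∉ τ ✗.
  V = {[q=s], [r]}: π^{-1}(V) = {q, r, s} ∉ τ ✗.
  V = {[p], [q=s], [r]}: π^{-1}(V) = {p, q, r, s} ∈ τ ✓.
Open sets in the quotient: τ_Q = {{}, {[p], [q=s]}, {[p], [q=s], [r]}} (3 elements).


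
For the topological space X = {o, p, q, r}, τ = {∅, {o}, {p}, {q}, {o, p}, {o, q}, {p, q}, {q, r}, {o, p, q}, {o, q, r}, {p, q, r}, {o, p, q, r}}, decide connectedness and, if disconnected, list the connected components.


(X, τ) is disconnected; components = [{o}, {p}, {q, r}].

Find clopen sets (U ∈ τ with X ∖ U ∈ τ):
  U = ∅, X ∖ U = {o, p, q, r} — both open, so U is clopen.
  U = {o}, X ∖ U = {p, q, r} — both open, so U is clopen.
  U = {p}, X ∖ U = {o, q, r} — both open, so U is clopen.
  U = {o, p}, X ∖ U = {q, r} — both open, so U is clopen.
  U = {q, r}, X ∖ U = {o, p} — both open, so U is clopen.
  U = {o, q, r}, X ∖ U = {p} — both open, so U is clopen.
  U = {p, q, r}, X ∖ U = {o} — both open, so U is clopen.
  U = {o, p, q, r}, X ∖ U = ∅ — both open, so U is clopen.
Nontrivial clopen(s) exist: e.g. {o, q, r}. So (X, τ) is disconnected.
Compute connected components by grouping points that agree on all clopens:
  component: {o}
  component: {p}
  component: {q, r}


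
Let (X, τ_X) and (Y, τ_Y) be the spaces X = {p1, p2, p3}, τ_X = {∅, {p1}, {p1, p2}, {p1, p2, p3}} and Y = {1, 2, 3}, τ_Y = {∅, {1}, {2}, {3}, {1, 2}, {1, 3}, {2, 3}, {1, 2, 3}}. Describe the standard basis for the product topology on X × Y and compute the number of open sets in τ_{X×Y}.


Basis B = {∅ × ∅, {p1} × {1}, {p1} × {2}, {p1} × {3}, {p1} × {1, 2}, {p1} × {1, 3}, {p1, p2} × {1}, {p1} × {2, 3}, {p1, p2} × {2}, {p1, p2} × {3}, {p1} × {1, 2, 3}, {p1, p2, p3} × {1}, {p1, p2, p3} × {2}, {p1, p2, p3} × {3}, {p1, p2} × {1, 2}, {p1, p2} × {1, 3}, {p1, p2} × {2, 3}, {p1, p2} × {1, 2, 3}, {p1, p2, p3} × {1, 2}, {p1, p2, p3} × {1, 3}, {p1, p2, p3} × {2, 3}, {p1, p2, p3} × {1, 2, 3}}; |τ_{X×Y}| = 64.

Enumerate products U × V with U ∈ τ_X, V ∈ τ_Y (deduplicated):
  ∅ × ∅ = {} (∅)
  {p1} × {1} = {(p1,1)}
  {p1} × {2} = {(p1,2)}
  {p1} × {3} = {(p1,3)}
  {p1} × {1, 2} = {(p1,1), (p1,2)}
  {p1} × {1, 3} = {(p1,1), (p1,3)}
  {p1, p2} × {1} = {(p1,1), (p2,1)}
  {p1} × {2, 3} = {(p1,2), (p1,3)}
  {p1, p2} × {2} = {(p1,2), (p2,2)}
  {p1, p2} × {3} = {(p1,3), (p2,3)}
  {p1} × {1, 2, 3} = {(p1,1), (p1,2), (p1,3)}
  {p1, p2, p3} × {1} = {(p1,1), (p2,1), (p3,1)}
  {p1, p2, p3} × {2} = {(p1,2), (p2,2), (p3,2)}
  {p1, p2, p3} × {3} = {(p1,3), (p2,3), (p3,3)}
  {p1, p2} × {1, 2} = {(p1,1), (p1,2), (p2,1), (p2,2)}
  {p1, p2} × {1, 3} = {(p1,1), (p1,3), (p2,1), (p2,3)}
  {p1, p2} × {2, 3} = {(p1,2), (p1,3), (p2,2), (p2,3)}
  {p1, p2} × {1, 2, 3} = {(p1,1), (p1,2), (p1,3), (p2,1), (p2,2), (p2,3)}
  {p1, p2, p3} × {1, 2} = {(p1,1), (p1,2), (p2,1), (p2,2), (p3,1), (p3,2)}
  {p1, p2, p3} × {1, 3} = {(p1,1), (p1,3), (p2,1), (p2,3), (p3,1), (p3,3)}
  {p1, p2, p3} × {2, 3} = {(p1,2), (p1,3), (p2,2), (p2,3), (p3,2), (p3,3)}
  {p1, p2, p3} × {1, 2, 3} = {(p1,1), (p1,2), (p1,3), (p2,1), (p2,2), (p2,3), (p3,1), (p3,2), (p3,3)}
These 22 distinct sets form the basis B.
Close under arbitrary unions to get τ_{X×Y}; counting gives |τ_{X×Y}| = 64.


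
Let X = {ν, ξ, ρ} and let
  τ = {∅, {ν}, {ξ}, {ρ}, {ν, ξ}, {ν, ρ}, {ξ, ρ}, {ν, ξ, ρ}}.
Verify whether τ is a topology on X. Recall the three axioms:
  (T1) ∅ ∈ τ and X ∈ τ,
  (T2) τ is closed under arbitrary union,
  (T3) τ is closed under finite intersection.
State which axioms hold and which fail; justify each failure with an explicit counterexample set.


τ IS a topology on X.

Axiom (T1): ∅ ∈ τ? Yes; X ∈ τ? Yes.
Axiom (T2/T3): check pairwise unions and intersections of members of τ.
All pairwise intersections and unions checked — each lies in τ. Therefore τ satisfies (T1), (T2), (T3): it IS a topology on X.


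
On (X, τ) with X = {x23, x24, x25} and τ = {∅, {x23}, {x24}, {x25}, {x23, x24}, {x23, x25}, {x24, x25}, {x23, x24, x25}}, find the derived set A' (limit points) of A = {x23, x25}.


A' = ∅

For each x ∈ X, list the open sets U ∈ τ with x ∈ U, then check whether U ∩ (A ∖ {x}) ≠ ∅ for every such U.
  x = x23: open {x23} ∋ x has {x23} ∩ (A ∖ {x23}) = ∅, so x is NOT a limit point.
  x = x24: open {x24} ∋ x has {x24} ∩ (A ∖ {x24}) = ∅, so x is NOT a limit point.
  x = x25: open {x25} ∋ x has {x25} ∩ (A ∖ {x25}) = ∅, so x is NOT a limit point.
Collecting: A' = ∅.


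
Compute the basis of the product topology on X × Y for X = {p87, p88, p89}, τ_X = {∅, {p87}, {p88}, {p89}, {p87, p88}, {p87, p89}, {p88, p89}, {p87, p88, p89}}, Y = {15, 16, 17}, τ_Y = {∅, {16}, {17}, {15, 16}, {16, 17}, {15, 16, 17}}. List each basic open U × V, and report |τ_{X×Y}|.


Basis B = {∅ × ∅, {p87} × {16}, {p87} × {17}, {p88} × {16}, {p88} × {17}, {p89} × {16}, {p89} × {17}, {p87} × {15, 16}, {p87} × {16, 17}, {p87, p88} × {16}, {p87, p89} × {16}, {p87, p88} × {17}, {p87, p89} × {17}, {p88} × {15, 16}, {p88} × {16, 17}, {p88, p89} × {16}, {p88, p89} × {17}, {p89} × {15, 16}, {p89} × {16, 17}, {p87} × {15, 16, 17}, {p87, p88, p89} × {16}, {p87, p88, p89} × {17}, {p88} × {15, 16, 17}, {p89} × {15, 16, 17}, {p87, p88} × {15, 16}, {p87, p89} × {15, 16}, {p87, p88} × {16, 17}, {p87, p89} × {16, 17}, {p88, p89} × {15, 16}, {p88, p89} × {16, 17}, {p87, p88} × {15, 16, 17}, {p87, p89} × {15, 16, 17}, {p87, p88, p89} × {15, 16}, {p87, p88, p89} × {16, 17}, {p88, p89} × {15, 16, 17}, {p87, p88, p89} × {15, 16, 17}}; |τ_{X×Y}| = 216.

Enumerate products U × V with U ∈ τ_X, V ∈ τ_Y (deduplicated):
  ∅ × ∅ = {} (∅)
  {p87} × {16} = {(p87,16)}
  {p87} × {17} = {(p87,17)}
  {p88} × {16} = {(p88,16)}
  {p88} × {17} = {(p88,17)}
  {p89} × {16} = {(p89,16)}
  {p89} × {17} = {(p89,17)}
  {p87} × {15, 16} = {(p87,15), (p87,16)}
  {p87} × {16, 17} = {(p87,16), (p87,17)}
  {p87, p88} × {16} = {(p87,16), (p88,16)}
  {p87, p89} × {16} = {(p87,16), (p89,16)}
  {p87, p88} × {17} = {(p87,17), (p88,17)}
  {p87, p89} × {17} = {(p87,17), (p89,17)}
  {p88} × {15, 16} = {(p88,15), (p88,16)}
  {p88} × {16, 17} = {(p88,16), (p88,17)}
  {p88, p89} × {16} = {(p88,16), (p89,16)}
  {p88, p89} × {17} = {(p88,17), (p89,17)}
  {p89} × {15, 16} = {(p89,15), (p89,16)}
  {p89} × {16, 17} = {(p89,16), (p89,17)}
  {p87} × {15, 16, 17} = {(p87,15), (p87,16), (p87,17)}
  {p87, p88, p89} × {16} = {(p87,16), (p88,16), (p89,16)}
  {p87, p88, p89} × {17} = {(p87,17), (p88,17), (p89,17)}
  {p88} × {15, 16, 17} = {(p88,15), (p88,16), (p88,17)}
  {p89} × {15, 16, 17} = {(p89,15), (p89,16), (p89,17)}
  {p87, p88} × {15, 16} = {(p87,15), (p87,16), (p88,15), (p88,16)}
  {p87, p89} × {15, 16} = {(p87,15), (p87,16), (p89,15), (p89,16)}
  {p87, p88} × {16, 17} = {(p87,16), (p87,17), (p88,16), (p88,17)}
  {p87, p89} × {16, 17} = {(p87,16), (p87,17), (p89,16), (p89,17)}
  {p88, p89} × {15, 16} = {(p88,15), (p88,16), (p89,15), (p89,16)}
  {p88, p89} × {16, 17} = {(p88,16), (p88,17), (p89,16), (p89,17)}
  {p87, p88} × {15, 16, 17} = {(p87,15), (p87,16), (p87,17), (p88,15), (p88,16), (p88,17)}
  {p87, p89} × {15, 16, 17} = {(p87,15), (p87,16), (p87,17), (p89,15), (p89,16), (p89,17)}
  {p87, p88, p89} × {15, 16} = {(p87,15), (p87,16), (p88,15), (p88,16), (p89,15), (p89,16)}
  {p87, p88, p89} × {16, 17} = {(p87,16), (p87,17), (p88,16), (p88,17), (p89,16), (p89,17)}
  {p88, p89} × {15, 16, 17} = {(p88,15), (p88,16), (p88,17), (p89,15), (p89,16), (p89,17)}
  {p87, p88, p89} × {15, 16, 17} = {(p87,15), (p87,16), (p87,17), (p88,15), (p88,16), (p88,17), (p89,15), (p89,16), (p89,17)}
These 36 distinct sets form the basis B.
Close under arbitrary unions to get τ_{X×Y}; counting gives |τ_{X×Y}| = 216.


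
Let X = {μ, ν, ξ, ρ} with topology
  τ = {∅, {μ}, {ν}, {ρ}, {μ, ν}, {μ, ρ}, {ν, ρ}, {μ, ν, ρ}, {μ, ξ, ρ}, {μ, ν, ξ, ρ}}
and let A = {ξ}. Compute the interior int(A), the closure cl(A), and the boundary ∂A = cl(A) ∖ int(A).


int(A) = ∅, cl(A) = {ξ}, ∂A = {ξ}.

Closed sets in (X, τ) are complements of opens:
  closed(X, τ) = {∅, {ν}, {ξ}, {μ, ξ}, {ν, ξ}, {ξ, ρ}, {μ, ν, ξ}, {μ, ξ, ρ}, {ν, ξ, ρ}, {μ, ν, ξ, ρ}}.
int(A) = ⋃ {U ∈ τ : U ⊆ A}. Opens contained in A: ∅.
Taking the union of these: int(A) = ∅.
cl(A) = ⋂ {C closed : A ⊆ C}. Closed sets containing A: {ξ}, {μ, ξ}, {ν, ξ}, {ξ, ρ}, {μ, ν, ξ}, {μ, ξ, ρ}, {ν, ξ, ρ}, {μ, ν, ξ, ρ}.
Intersecting these: cl(A) = {ξ}.
∂A = cl(A) ∖ int(A) = {ξ} ∖ ∅ = {ξ}.


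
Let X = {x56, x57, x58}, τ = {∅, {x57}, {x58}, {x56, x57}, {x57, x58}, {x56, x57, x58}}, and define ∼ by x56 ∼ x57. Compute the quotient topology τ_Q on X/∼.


X/∼ = {[x56=x57], [x58]}; |τ_Q| = 4.

Equivalence classes: [x56=x57], [x58].
Quotient map π: X → X/∼ sends x56 ↦ [x56=x57], x57 ↦ [x56=x57], x58 ↦ [x58].
For each subset V ⊆ X/∼, compute π^{-1}(V) ⊆ X and check whether π^{-1}(V) ∈ τ. V is open in τ_Q iff π^{-1}(V) ∈ τ.
  V = {}: π^{-1}(V) = ∅ ∈ τ ✓.
  V = {[x56=x57]}: π^{-1}(V) = {x56, x57} ∈ τ ✓.
  V = {[x58]}: π^{-1}(V) = {x58} ∈ τ ✓.
  V = {[x56=x57], [x58]}: π^{-1}(V) = {x56, x57, x58} ∈ τ ✓.
Open sets in the quotient: τ_Q = {{}, {[x56=x57]}, {[x58]}, {[x56=x57], [x58]}} (4 elements).


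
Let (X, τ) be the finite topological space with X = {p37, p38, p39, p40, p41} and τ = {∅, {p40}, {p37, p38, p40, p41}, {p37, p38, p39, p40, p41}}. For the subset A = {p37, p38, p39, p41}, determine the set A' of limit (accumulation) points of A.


A' = {p37, p38, p39, p41}

For each x ∈ X, list the open sets U ∈ τ with x ∈ U, then check whether U ∩ (A ∖ {x}) ≠ ∅ for every such U.
  x = p37: opens ∋ x are {p37, p38, p40, p41}, {p37, p38, p39, p40, p41}; each meets A ∖ {p37}, so x IS a limit point.
  x = p38: opens ∋ x are {p37, p38, p40, p41}, {p37, p38, p39, p40, p41}; each meets A ∖ {p38}, so x IS a limit point.
  x = p39: opens ∋ x are {p37, p38, p39, p40, p41}; each meets A ∖ {p39}, so x IS a limit point.
  x = p40: open {p40} ∋ x has {p40} ∩ (A ∖ {p40}) = ∅, so x is NOT a limit point.
  x = p41: opens ∋ x are {p37, p38, p40, p41}, {p37, p38, p39, p40, p41}; each meets A ∖ {p41}, so x IS a limit point.
Collecting: A' = {p37, p38, p39, p41}.


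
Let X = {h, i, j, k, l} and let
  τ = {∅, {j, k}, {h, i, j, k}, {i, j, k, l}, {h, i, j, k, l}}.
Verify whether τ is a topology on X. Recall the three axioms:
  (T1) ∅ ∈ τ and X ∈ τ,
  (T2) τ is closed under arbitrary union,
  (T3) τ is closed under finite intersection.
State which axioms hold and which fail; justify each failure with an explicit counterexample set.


τ is NOT a topology on X.

Axiom (T1): ∅ ∈ τ? Yes; X ∈ τ? Yes.
Axiom (T2/T3): check pairwise unions and intersections of members of τ.
Counterexample for (T3): {h, i, j, k} ∩ {i, j, k, l} = {i, j, k} ∉ τ. Therefore τ is NOT a topology.


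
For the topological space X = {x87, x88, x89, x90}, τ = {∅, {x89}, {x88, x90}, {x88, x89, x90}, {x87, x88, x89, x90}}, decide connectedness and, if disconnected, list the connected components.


(X, τ) is connected.

Find clopen sets (U ∈ τ with X ∖ U ∈ τ):
  U = ∅, X ∖ U = {x87, x88, x89, x90} — both open, so U is clopen.
  U = {x87, x88, x89, x90}, X ∖ U = ∅ — both open, so U is clopen.
Only trivial clopens (∅ and X) exist, so (X, τ) is connected.
Compute connected components by grouping points that agree on all clopens:
  component: {x87, x88, x89, x90}


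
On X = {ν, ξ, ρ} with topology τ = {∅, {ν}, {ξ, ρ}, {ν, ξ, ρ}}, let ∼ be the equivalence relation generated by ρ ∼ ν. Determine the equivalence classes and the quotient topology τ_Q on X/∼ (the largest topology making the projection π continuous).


X/∼ = {[ν=ρ], [ξ]}; |τ_Q| = 2.

Equivalence classes: [ν=ρ], [ξ].
Quotient map π: X → X/∼ sends ν ↦ [ν=ρ], ξ ↦ [ξ], ρ ↦ [ν=ρ].
For each subset V ⊆ X/∼, compute π^{-1}(V) ⊆ X and check whether π^{-1}(V) ∈ τ. V is open in τ_Q iff π^{-1}(V) ∈ τ.
  V = {}: π^{-1}(V) = ∅ ∈ τ ✓.
  V = {[ν=ρ]}: π^{-1}(V) = {ν, ρ} ∉ τ ✗.
  V = {[ξ]}: π^{-1}(V) = {ξ} ∉ τ ✗.
  V = {[ν=ρ], [ξ]}: π^{-1}(V) = {ν, ξ, ρ} ∈ τ ✓.
Open sets in the quotient: τ_Q = {{}, {[ν=ρ], [ξ]}} (2 elements).


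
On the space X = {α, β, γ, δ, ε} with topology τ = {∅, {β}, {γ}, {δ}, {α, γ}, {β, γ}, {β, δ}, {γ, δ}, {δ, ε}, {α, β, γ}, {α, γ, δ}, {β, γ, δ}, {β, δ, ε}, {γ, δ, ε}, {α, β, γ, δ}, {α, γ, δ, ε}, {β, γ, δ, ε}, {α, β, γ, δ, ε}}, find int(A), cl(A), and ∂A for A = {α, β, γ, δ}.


int(A) = {α, β, γ, δ}, cl(A) = {α, β, γ, δ, ε}, ∂A = {ε}.

Closed sets in (X, τ) are complements of opens:
  closed(X, τ) = {∅, {α}, {β}, {ε}, {α, β}, {α, γ}, {α, ε}, {β, ε}, {δ, ε}, {α, β, γ}, {α, β, ε}, {α, γ, ε}, {α, δ, ε}, {β, δ, ε}, {α, β, γ, ε}, {α, β, δ, ε}, {α, γ, δ, ε}, {α, β, γ, δ, ε}}.
int(A) = ⋃ {U ∈ τ : U ⊆ A}. Opens contained in A: ∅, {β}, {γ}, {δ}, {α, γ}, {β, γ}, {β, δ}, {γ, δ}, {α, β, γ}, {α, γ, δ}, {β, γ, δ}, {α, β, γ, δ}.
Taking the union of these: int(A) = {α, β, γ, δ}.
cl(A) = ⋂ {C closed : A ⊆ C}. Closed sets containing A: {α, β, γ, δ, ε}.
Intersecting these: cl(A) = {α, β, γ, δ, ε}.
∂A = cl(A) ∖ int(A) = {α, β, γ, δ, ε} ∖ {α, β, γ, δ} = {ε}.


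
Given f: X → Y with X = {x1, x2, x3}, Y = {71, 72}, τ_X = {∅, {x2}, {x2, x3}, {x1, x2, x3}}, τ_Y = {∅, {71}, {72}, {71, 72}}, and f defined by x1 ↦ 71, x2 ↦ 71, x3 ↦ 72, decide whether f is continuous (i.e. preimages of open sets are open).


f is NOT continuous.

Compute f^{-1}(U) for each U ∈ τ_Y:
  U = ∅: f^{-1}(U) = ∅ ∈ τ_X ✓.
  U = {71}: f^{-1}(U) = {x1, x2} ∉ τ_X ✗.
  U = {72}: f^{-1}(U) = {x3} ∉ τ_X ✗.
  U = {71, 72}: f^{-1}(U) = {x1, x2, x3} ∈ τ_X ✓.
Found U = {71} with f^{-1}(U) = {x1, x2} not in τ_X. Therefore f is NOT continuous.


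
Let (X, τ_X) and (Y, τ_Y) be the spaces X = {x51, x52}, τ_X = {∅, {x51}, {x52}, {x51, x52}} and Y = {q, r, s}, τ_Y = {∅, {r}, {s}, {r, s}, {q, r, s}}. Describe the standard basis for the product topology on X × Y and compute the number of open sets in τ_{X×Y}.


Basis B = {∅ × ∅, {x51} × {r}, {x51} × {s}, {x52} × {r}, {x52} × {s}, {x51} × {r, s}, {x51, x52} × {r}, {x51, x52} × {s}, {x52} × {r, s}, {x51} × {q, r, s}, {x52} × {q, r, s}, {x51, x52} × {r, s}, {x51, x52} × {q, r, s}}; |τ_{X×Y}| = 25.

Enumerate products U × V with U ∈ τ_X, V ∈ τ_Y (deduplicated):
  ∅ × ∅ = {} (∅)
  {x51} × {r} = {(x51,r)}
  {x51} × {s} = {(x51,s)}
  {x52} × {r} = {(x52,r)}
  {x52} × {s} = {(x52,s)}
  {x51} × {r, s} = {(x51,r), (x51,s)}
  {x51, x52} × {r} = {(x51,r), (x52,r)}
  {x51, x52} × {s} = {(x51,s), (x52,s)}
  {x52} × {r, s} = {(x52,r), (x52,s)}
  {x51} × {q, r, s} = {(x51,q), (x51,r), (x51,s)}
  {x52} × {q, r, s} = {(x52,q), (x52,r), (x52,s)}
  {x51, x52} × {r, s} = {(x51,r), (x51,s), (x52,r), (x52,s)}
  {x51, x52} × {q, r, s} = {(x51,q), (x51,r), (x51,s), (x52,q), (x52,r), (x52,s)}
These 13 distinct sets form the basis B.
Close under arbitrary unions to get τ_{X×Y}; counting gives |τ_{X×Y}| = 25.


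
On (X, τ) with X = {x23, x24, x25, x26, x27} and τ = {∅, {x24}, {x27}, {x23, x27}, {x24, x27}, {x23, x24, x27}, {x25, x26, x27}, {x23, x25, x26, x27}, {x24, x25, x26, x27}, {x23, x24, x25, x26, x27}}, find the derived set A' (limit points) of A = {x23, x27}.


A' = {x23, x25, x26}

For each x ∈ X, list the open sets U ∈ τ with x ∈ U, then check whether U ∩ (A ∖ {x}) ≠ ∅ for every such U.
  x = x23: opens ∋ x are {x23, x27}, {x23, x24, x27}, {x23, x25, x26, x27}, {x23, x24, x25, x26, x27}; each meets A ∖ {x23}, so x IS a limit point.
  x = x24: open {x24} ∋ x has {x24} ∩ (A ∖ {x24}) = ∅, so x is NOT a limit point.
  x = x25: opens ∋ x are {x25, x26, x27}, {x23, x25, x26, x27}, {x24, x25, x26, x27}, {x23, x24, x25, x26, x27}; each meets A ∖ {x25}, so x IS a limit point.
  x = x26: opens ∋ x are {x25, x26, x27}, {x23, x25, x26, x27}, {x24, x25, x26, x27}, {x23, x24, x25, x26, x27}; each meets A ∖ {x26}, so x IS a limit point.
  x = x27: open {x27} ∋ x has {x27} ∩ (A ∖ {x27}) = ∅, so x is NOT a limit point.
Collecting: A' = {x23, x25, x26}.


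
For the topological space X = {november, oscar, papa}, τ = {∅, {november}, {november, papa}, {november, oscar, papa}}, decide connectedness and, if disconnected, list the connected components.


(X, τ) is connected.

Find clopen sets (U ∈ τ with X ∖ U ∈ τ):
  U = ∅, X ∖ U = {november, oscar, papa} — both open, so U is clopen.
  U = {november, oscar, papa}, X ∖ U = ∅ — both open, so U is clopen.
Only trivial clopens (∅ and X) exist, so (X, τ) is connected.
Compute connected components by grouping points that agree on all clopens:
  component: {november, oscar, papa}


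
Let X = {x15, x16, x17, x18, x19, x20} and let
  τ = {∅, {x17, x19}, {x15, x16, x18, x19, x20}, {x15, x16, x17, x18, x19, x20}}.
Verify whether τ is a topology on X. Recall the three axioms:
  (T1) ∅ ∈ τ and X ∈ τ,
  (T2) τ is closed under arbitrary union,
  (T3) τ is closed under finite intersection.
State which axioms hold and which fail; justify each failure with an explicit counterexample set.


τ is NOT a topology on X.

Axiom (T1): ∅ ∈ τ? Yes; X ∈ τ? Yes.
Axiom (T2/T3): check pairwise unions and intersections of members of τ.
Counterexample for (T3): {x17, x19} ∩ {x15, x16, x18, x19, x20} = {x19} ∉ τ. Therefore τ is NOT a topology.


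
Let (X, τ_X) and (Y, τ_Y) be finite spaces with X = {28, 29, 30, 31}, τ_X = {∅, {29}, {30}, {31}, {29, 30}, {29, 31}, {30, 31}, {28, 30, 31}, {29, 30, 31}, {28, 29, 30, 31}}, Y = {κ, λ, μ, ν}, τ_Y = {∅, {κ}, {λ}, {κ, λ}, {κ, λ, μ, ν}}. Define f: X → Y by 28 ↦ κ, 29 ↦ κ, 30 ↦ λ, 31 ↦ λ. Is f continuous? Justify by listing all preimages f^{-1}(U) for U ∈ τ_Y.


f is NOT continuous.

Compute f^{-1}(U) for each U ∈ τ_Y:
  U = ∅: f^{-1}(U) = ∅ ∈ τ_X ✓.
  U = {κ}: f^{-1}(U) = {28, 29} ∉ τ_X ✗.
  U = {λ}: f^{-1}(U) = {30, 31} ∈ τ_X ✓.
  U = {κ, λ}: f^{-1}(U) = {28, 29, 30, 31} ∈ τ_X ✓.
  U = {κ, λ, μ, ν}: f^{-1}(U) = {28, 29, 30, 31} ∈ τ_X ✓.
Found U = {κ} with f^{-1}(U) = {28, 29} not in τ_X. Therefore f is NOT continuous.


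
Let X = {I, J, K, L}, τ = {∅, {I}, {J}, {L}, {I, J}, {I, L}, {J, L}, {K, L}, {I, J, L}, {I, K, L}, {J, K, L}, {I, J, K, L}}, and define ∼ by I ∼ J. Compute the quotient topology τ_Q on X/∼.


X/∼ = {[I=J], [K], [L]}; |τ_Q| = 6.

Equivalence classes: [I=J], [K], [L].
Quotient map π: X → X/∼ sends I ↦ [I=J], J ↦ [I=J], K ↦ [K], L ↦ [L].
For each subset V ⊆ X/∼, compute π^{-1}(V) ⊆ X and check whether π^{-1}(V) ∈ τ. V is open in τ_Q iff π^{-1}(V) ∈ τ.
  V = {}: π^{-1}(V) = ∅ ∈ τ ✓.
  V = {[I=J]}: π^{-1}(V) = {I, J} ∈ τ ✓.
  V = {[K]}: π^{-1}(V) = {K} ∉ τ ✗.
  V = {[I=J], [K]}: π^{-1}(V) = {I, J, K} ∉ τ ✗.
  V = {[L]}: π^{-1}(V) = {L} ∈ τ ✓.
  V = {[I=J], [L]}: π^{-1}(V) = {I, J, L} ∈ τ ✓.
  V = {[K], [L]}: π^{-1}(V) = {K, L} ∈ τ ✓.
  V = {[I=J], [K], [L]}: π^{-1}(V) = {I, J, K, L} ∈ τ ✓.
Open sets in the quotient: τ_Q = {{}, {[I=J]}, {[L]}, {[I=J], [L]}, {[K], [L]}, {[I=J], [K], [L]}} (6 elements).


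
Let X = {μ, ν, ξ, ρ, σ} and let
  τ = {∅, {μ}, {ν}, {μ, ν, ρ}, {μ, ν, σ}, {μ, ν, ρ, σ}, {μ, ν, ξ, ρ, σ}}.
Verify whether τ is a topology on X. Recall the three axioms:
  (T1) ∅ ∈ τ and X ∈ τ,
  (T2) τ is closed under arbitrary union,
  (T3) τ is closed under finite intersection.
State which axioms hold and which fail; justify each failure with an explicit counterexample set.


τ is NOT a topology on X.

Axiom (T1): ∅ ∈ τ? Yes; X ∈ τ? Yes.
Axiom (T2/T3): check pairwise unions and intersections of members of τ.
Counterexample for (T2): {μ} ∪ {ν} = {μ, ν} ∉ τ. Therefore τ is NOT a topology.


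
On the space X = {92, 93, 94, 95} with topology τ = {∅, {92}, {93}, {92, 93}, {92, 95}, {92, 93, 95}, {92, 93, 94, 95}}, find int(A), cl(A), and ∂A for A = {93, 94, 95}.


int(A) = {93}, cl(A) = {93, 94, 95}, ∂A = {94, 95}.

Closed sets in (X, τ) are complements of opens:
  closed(X, τ) = {∅, {94}, {93, 94}, {94, 95}, {92, 94, 95}, {93, 94, 95}, {92, 93, 94, 95}}.
int(A) = ⋃ {U ∈ τ : U ⊆ A}. Opens contained in A: ∅, {93}.
Taking the union of these: int(A) = {93}.
cl(A) = ⋂ {C closed : A ⊆ C}. Closed sets containing A: {93, 94, 95}, {92, 93, 94, 95}.
Intersecting these: cl(A) = {93, 94, 95}.
∂A = cl(A) ∖ int(A) = {93, 94, 95} ∖ {93} = {94, 95}.


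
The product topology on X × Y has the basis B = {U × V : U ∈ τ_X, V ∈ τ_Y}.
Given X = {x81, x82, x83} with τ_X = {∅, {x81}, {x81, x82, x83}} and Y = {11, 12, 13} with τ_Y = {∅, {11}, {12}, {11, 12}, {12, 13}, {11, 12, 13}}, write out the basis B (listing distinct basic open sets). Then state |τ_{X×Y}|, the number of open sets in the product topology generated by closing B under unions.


Basis B = {∅ × ∅, {x81} × {11}, {x81} × {12}, {x81} × {11, 12}, {x81} × {12, 13}, {x81} × {11, 12, 13}, {x81, x82, x83} × {11}, {x81, x82, x83} × {12}, {x81, x82, x83} × {11, 12}, {x81, x82, x83} × {12, 13}, {x81, x82, x83} × {11, 12, 13}}; |τ_{X×Y}| = 18.

Enumerate products U × V with U ∈ τ_X, V ∈ τ_Y (deduplicated):
  ∅ × ∅ = {} (∅)
  {x81} × {11} = {(x81,11)}
  {x81} × {12} = {(x81,12)}
  {x81} × {11, 12} = {(x81,11), (x81,12)}
  {x81} × {12, 13} = {(x81,12), (x81,13)}
  {x81} × {11, 12, 13} = {(x81,11), (x81,12), (x81,13)}
  {x81, x82, x83} × {11} = {(x81,11), (x82,11), (x83,11)}
  {x81, x82, x83} × {12} = {(x81,12), (x82,12), (x83,12)}
  {x81, x82, x83} × {11, 12} = {(x81,11), (x81,12), (x82,11), (x82,12), (x83,11), (x83,12)}
  {x81, x82, x83} × {12, 13} = {(x81,12), (x81,13), (x82,12), (x82,13), (x83,12), (x83,13)}
  {x81, x82, x83} × {11, 12, 13} = {(x81,11), (x81,12), (x81,13), (x82,11), (x82,12), (x82,13), (x83,11), (x83,12), (x83,13)}
These 11 distinct sets form the basis B.
Close under arbitrary unions to get τ_{X×Y}; counting gives |τ_{X×Y}| = 18.


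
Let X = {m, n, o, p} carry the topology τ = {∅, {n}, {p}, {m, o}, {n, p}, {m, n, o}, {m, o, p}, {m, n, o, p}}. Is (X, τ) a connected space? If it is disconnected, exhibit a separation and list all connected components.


(X, τ) is disconnected; components = [{n}, {p}, {m, o}].

Find clopen sets (U ∈ τ with X ∖ U ∈ τ):
  U = ∅, X ∖ U = {m, n, o, p} — both open, so U is clopen.
  U = {n}, X ∖ U = {m, o, p} — both open, so U is clopen.
  U = {p}, X ∖ U = {m, n, o} — both open, so U is clopen.
  U = {m, o}, X ∖ U = {n, p} — both open, so U is clopen.
  U = {n, p}, X ∖ U = {m, o} — both open, so U is clopen.
  U = {m, n, o}, X ∖ U = {p} — both open, so U is clopen.
  U = {m, o, p}, X ∖ U = {n} — both open, so U is clopen.
  U = {m, n, o, p}, X ∖ U = ∅ — both open, so U is clopen.
Nontrivial clopen(s) exist: e.g. {m, o, p}. So (X, τ) is disconnected.
Compute connected components by grouping points that agree on all clopens:
  component: {n}
  component: {p}
  component: {m, o}


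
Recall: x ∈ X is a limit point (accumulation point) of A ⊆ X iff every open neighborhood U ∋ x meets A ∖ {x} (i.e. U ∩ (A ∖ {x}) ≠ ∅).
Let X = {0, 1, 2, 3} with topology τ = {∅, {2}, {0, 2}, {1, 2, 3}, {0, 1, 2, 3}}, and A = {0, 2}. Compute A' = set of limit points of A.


A' = {0, 1, 3}

For each x ∈ X, list the open sets U ∈ τ with x ∈ U, then check whether U ∩ (A ∖ {x}) ≠ ∅ for every such U.
  x = 0: opens ∋ x are {0, 2}, {0, 1, 2, 3}; each meets A ∖ {0}, so x IS a limit point.
  x = 1: opens ∋ x are {1, 2, 3}, {0, 1, 2, 3}; each meets A ∖ {1}, so x IS a limit point.
  x = 2: open {2} ∋ x has {2} ∩ (A ∖ {2}) = ∅, so x is NOT a limit point.
  x = 3: opens ∋ x are {1, 2, 3}, {0, 1, 2, 3}; each meets A ∖ {3}, so x IS a limit point.
Collecting: A' = {0, 1, 3}.


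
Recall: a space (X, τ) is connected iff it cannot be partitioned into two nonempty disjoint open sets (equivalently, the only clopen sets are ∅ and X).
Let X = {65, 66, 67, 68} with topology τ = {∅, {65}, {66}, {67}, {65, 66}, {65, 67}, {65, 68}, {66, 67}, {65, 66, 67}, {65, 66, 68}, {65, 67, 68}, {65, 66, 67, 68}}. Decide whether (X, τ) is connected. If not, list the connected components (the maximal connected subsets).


(X, τ) is disconnected; components = [{66}, {67}, {65, 68}].

Find clopen sets (U ∈ τ with X ∖ U ∈ τ):
  U = ∅, X ∖ U = {65, 66, 67, 68} — both open, so U is clopen.
  U = {66}, X ∖ U = {65, 67, 68} — both open, so U is clopen.
  U = {67}, X ∖ U = {65, 66, 68} — both open, so U is clopen.
  U = {65, 68}, X ∖ U = {66, 67} — both open, so U is clopen.
  U = {66, 67}, X ∖ U = {65, 68} — both open, so U is clopen.
  U = {65, 66, 68}, X ∖ U = {67} — both open, so U is clopen.
  U = {65, 67, 68}, X ∖ U = {66} — both open, so U is clopen.
  U = {65, 66, 67, 68}, X ∖ U = ∅ — both open, so U is clopen.
Nontrivial clopen(s) exist: e.g. {65, 67, 68}. So (X, τ) is disconnected.
Compute connected components by grouping points that agree on all clopens:
  component: {66}
  component: {67}
  component: {65, 68}


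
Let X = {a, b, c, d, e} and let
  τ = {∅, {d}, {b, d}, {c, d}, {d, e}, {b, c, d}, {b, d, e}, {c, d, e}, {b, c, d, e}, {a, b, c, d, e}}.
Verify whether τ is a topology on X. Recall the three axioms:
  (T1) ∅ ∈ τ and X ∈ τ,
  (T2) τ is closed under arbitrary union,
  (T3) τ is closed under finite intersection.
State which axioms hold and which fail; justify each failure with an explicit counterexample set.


τ IS a topology on X.

Axiom (T1): ∅ ∈ τ? Yes; X ∈ τ? Yes.
Axiom (T2/T3): check pairwise unions and intersections of members of τ.
All pairwise intersections and unions checked — each lies in τ. Therefore τ satisfies (T1), (T2), (T3): it IS a topology on X.


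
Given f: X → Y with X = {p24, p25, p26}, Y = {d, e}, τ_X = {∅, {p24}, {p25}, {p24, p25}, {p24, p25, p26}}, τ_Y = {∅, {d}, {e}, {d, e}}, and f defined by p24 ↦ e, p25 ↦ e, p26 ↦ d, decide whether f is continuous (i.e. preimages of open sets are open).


f is NOT continuous.

Compute f^{-1}(U) for each U ∈ τ_Y:
  U = ∅: f^{-1}(U) = ∅ ∈ τ_X ✓.
  U = {d}: f^{-1}(U) = {p26} ∉ τ_X ✗.
  U = {e}: f^{-1}(U) = {p24, p25} ∈ τ_X ✓.
  U = {d, e}: f^{-1}(U) = {p24, p25, p26} ∈ τ_X ✓.
Found U = {d} with f^{-1}(U) = {p26} not in τ_X. Therefore f is NOT continuous.


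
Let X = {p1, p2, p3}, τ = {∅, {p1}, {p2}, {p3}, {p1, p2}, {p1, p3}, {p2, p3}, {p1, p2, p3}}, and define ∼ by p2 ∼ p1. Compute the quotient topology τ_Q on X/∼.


X/∼ = {[p1=p2], [p3]}; |τ_Q| = 4.

Equivalence classes: [p1=p2], [p3].
Quotient map π: X → X/∼ sends p1 ↦ [p1=p2], p2 ↦ [p1=p2], p3 ↦ [p3].
For each subset V ⊆ X/∼, compute π^{-1}(V) ⊆ X and check whether π^{-1}(V) ∈ τ. V is open in τ_Q iff π^{-1}(V) ∈ τ.
  V = {}: π^{-1}(V) = ∅ ∈ τ ✓.
  V = {[p1=p2]}: π^{-1}(V) = {p1, p2} ∈ τ ✓.
  V = {[p3]}: π^{-1}(V) = {p3} ∈ τ ✓.
  V = {[p1=p2], [p3]}: π^{-1}(V) = {p1, p2, p3} ∈ τ ✓.
Open sets in the quotient: τ_Q = {{}, {[p1=p2]}, {[p3]}, {[p1=p2], [p3]}} (4 elements).


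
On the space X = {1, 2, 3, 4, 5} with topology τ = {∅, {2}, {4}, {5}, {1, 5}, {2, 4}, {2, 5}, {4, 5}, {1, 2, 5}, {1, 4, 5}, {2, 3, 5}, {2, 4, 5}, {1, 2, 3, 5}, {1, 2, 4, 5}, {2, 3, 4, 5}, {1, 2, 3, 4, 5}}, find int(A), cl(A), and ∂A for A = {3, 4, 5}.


int(A) = {4, 5}, cl(A) = {1, 3, 4, 5}, ∂A = {1, 3}.

Closed sets in (X, τ) are complements of opens:
  closed(X, τ) = {∅, {1}, {3}, {4}, {1, 3}, {1, 4}, {2, 3}, {3, 4}, {1, 2, 3}, {1, 3, 4}, {1, 3, 5}, {2, 3, 4}, {1, 2, 3, 4}, {1, 2, 3, 5}, {1, 3, 4, 5}, {1, 2, 3, 4, 5}}.
int(A) = ⋃ {U ∈ τ : U ⊆ A}. Opens contained in A: ∅, {4}, {5}, {4, 5}.
Taking the union of these: int(A) = {4, 5}.
cl(A) = ⋂ {C closed : A ⊆ C}. Closed sets containing A: {1, 3, 4, 5}, {1, 2, 3, 4, 5}.
Intersecting these: cl(A) = {1, 3, 4, 5}.
∂A = cl(A) ∖ int(A) = {1, 3, 4, 5} ∖ {4, 5} = {1, 3}.


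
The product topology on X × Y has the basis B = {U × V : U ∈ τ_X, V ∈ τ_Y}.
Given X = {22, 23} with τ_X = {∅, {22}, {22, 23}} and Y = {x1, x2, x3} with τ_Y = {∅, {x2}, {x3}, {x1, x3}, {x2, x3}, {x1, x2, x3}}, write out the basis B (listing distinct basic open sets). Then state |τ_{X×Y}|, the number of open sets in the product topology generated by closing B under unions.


Basis B = {∅ × ∅, {22} × {x2}, {22} × {x3}, {22} × {x1, x3}, {22} × {x2, x3}, {22, 23} × {x2}, {22, 23} × {x3}, {22} × {x1, x2, x3}, {22, 23} × {x1, x3}, {22, 23} × {x2, x3}, {22, 23} × {x1, x2, x3}}; |τ_{X×Y}| = 18.

Enumerate products U × V with U ∈ τ_X, V ∈ τ_Y (deduplicated):
  ∅ × ∅ = {} (∅)
  {22} × {x2} = {(22,x2)}
  {22} × {x3} = {(22,x3)}
  {22} × {x1, x3} = {(22,x1), (22,x3)}
  {22} × {x2, x3} = {(22,x2), (22,x3)}
  {22, 23} × {x2} = {(22,x2), (23,x2)}
  {22, 23} × {x3} = {(22,x3), (23,x3)}
  {22} × {x1, x2, x3} = {(22,x1), (22,x2), (22,x3)}
  {22, 23} × {x1, x3} = {(22,x1), (22,x3), (23,x1), (23,x3)}
  {22, 23} × {x2, x3} = {(22,x2), (22,x3), (23,x2), (23,x3)}
  {22, 23} × {x1, x2, x3} = {(22,x1), (22,x2), (22,x3), (23,x1), (23,x2), (23,x3)}
These 11 distinct sets form the basis B.
Close under arbitrary unions to get τ_{X×Y}; counting gives |τ_{X×Y}| = 18.


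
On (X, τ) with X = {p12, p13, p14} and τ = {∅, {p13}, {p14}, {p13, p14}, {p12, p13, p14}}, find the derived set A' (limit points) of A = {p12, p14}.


A' = {p12}

For each x ∈ X, list the open sets U ∈ τ with x ∈ U, then check whether U ∩ (A ∖ {x}) ≠ ∅ for every such U.
  x = p12: opens ∋ x are {p12, p13, p14}; each meets A ∖ {p12}, so x IS a limit point.
  x = p13: open {p13} ∋ x has {p13} ∩ (A ∖ {p13}) = ∅, so x is NOT a limit point.
  x = p14: open {p14} ∋ x has {p14} ∩ (A ∖ {p14}) = ∅, so x is NOT a limit point.
Collecting: A' = {p12}.


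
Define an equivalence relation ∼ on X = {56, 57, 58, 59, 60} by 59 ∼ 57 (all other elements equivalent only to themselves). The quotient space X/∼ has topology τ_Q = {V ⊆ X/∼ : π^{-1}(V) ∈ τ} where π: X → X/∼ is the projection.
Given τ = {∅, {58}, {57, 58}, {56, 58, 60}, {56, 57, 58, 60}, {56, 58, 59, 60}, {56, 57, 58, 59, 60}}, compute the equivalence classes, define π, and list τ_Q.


X/∼ = {[56], [57=59], [58], [60]}; |τ_Q| = 4.

Equivalence classes: [56], [57=59], [58], [60].
Quotient map π: X → X/∼ sends 56 ↦ [56], 57 ↦ [57=59], 58 ↦ [58], 59 ↦ [57=59], 60 ↦ [60].
For each subset V ⊆ X/∼, compute π^{-1}(V) ⊆ X and check whether π^{-1}(V) ∈ τ. V is open in τ_Q iff π^{-1}(V) ∈ τ.
  V = {}: π^{-1}(V) = ∅ ∈ τ ✓.
  V = {[56]}: π^{-1}(V) = {56} ∉ τ ✗.
  V = {[57=59]}: π^{-1}(V) = {57, 59} ∉ τ ✗.
  V = {[56], [57=59]}: π^{-1}(V) = {56, 57, 59} ∉ τ ✗.
  V = {[58]}: π^{-1}(V) = {58} ∈ τ ✓.
  V = {[56], [58]}: π^{-1}(V) = {56, 58} ∉ τ ✗.
  V = {[57=59], [58]}: π^{-1}(V) = {57, 58, 59} ∉ τ ✗.
  V = {[56], [57=59], [58]}: π^{-1}(V) = {56, 57, 58, 59} ∉ τ ✗.
  V = {[60]}: π^{-1}(V) = {60} ∉ τ ✗.
  V = {[56], [60]}: π^{-1}(V) = {56, 60} ∉ τ ✗.
  V = {[57=59], [60]}: π^{-1}(V) = {57, 59, 60} ∉ τ ✗.
  V = {[56], [57=59], [60]}: π^{-1}(V) = {56, 57, 59, 60} ∉ τ ✗.
  V = {[58], [60]}: π^{-1}(V) = {58, 60} ∉ τ ✗.
  V = {[56], [58], [60]}: π^{-1}(V) = {56, 58, 60} ∈ τ ✓.
  V = {[57=59], [58], [60]}: π^{-1}(V) = {57, 58, 59, 60} ∉ τ ✗.
  V = {[56], [57=59], [58], [60]}: π^{-1}(V) = {56, 57, 58, 59, 60} ∈ τ ✓.
Open sets in the quotient: τ_Q = {{}, {[58]}, {[56], [58], [60]}, {[56], [57=59], [58], [60]}} (4 elements).


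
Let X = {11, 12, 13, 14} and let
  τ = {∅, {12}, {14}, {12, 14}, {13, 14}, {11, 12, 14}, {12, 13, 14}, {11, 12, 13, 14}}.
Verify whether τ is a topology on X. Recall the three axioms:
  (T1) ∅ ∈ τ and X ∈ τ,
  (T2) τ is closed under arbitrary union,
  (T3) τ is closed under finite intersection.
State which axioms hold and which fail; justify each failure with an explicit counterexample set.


τ IS a topology on X.

Axiom (T1): ∅ ∈ τ? Yes; X ∈ τ? Yes.
Axiom (T2/T3): check pairwise unions and intersections of members of τ.
All pairwise intersections and unions checked — each lies in τ. Therefore τ satisfies (T1), (T2), (T3): it IS a topology on X.


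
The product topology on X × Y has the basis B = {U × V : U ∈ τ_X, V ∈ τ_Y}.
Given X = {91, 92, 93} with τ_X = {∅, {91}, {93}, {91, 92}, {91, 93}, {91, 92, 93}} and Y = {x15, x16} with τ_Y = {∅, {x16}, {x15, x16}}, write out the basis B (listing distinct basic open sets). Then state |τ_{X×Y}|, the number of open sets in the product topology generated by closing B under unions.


Basis B = {∅ × ∅, {91} × {x16}, {93} × {x16}, {91} × {x15, x16}, {91, 92} × {x16}, {91, 93} × {x16}, {93} × {x15, x16}, {91, 92, 93} × {x16}, {91, 92} × {x15, x16}, {91, 93} × {x15, x16}, {91, 92, 93} × {x15, x16}}; |τ_{X×Y}| = 18.

Enumerate products U × V with U ∈ τ_X, V ∈ τ_Y (deduplicated):
  ∅ × ∅ = {} (∅)
  {91} × {x16} = {(91,x16)}
  {93} × {x16} = {(93,x16)}
  {91} × {x15, x16} = {(91,x15), (91,x16)}
  {91, 92} × {x16} = {(91,x16), (92,x16)}
  {91, 93} × {x16} = {(91,x16), (93,x16)}
  {93} × {x15, x16} = {(93,x15), (93,x16)}
  {91, 92, 93} × {x16} = {(91,x16), (92,x16), (93,x16)}
  {91, 92} × {x15, x16} = {(91,x15), (91,x16), (92,x15), (92,x16)}
  {91, 93} × {x15, x16} = {(91,x15), (91,x16), (93,x15), (93,x16)}
  {91, 92, 93} × {x15, x16} = {(91,x15), (91,x16), (92,x15), (92,x16), (93,x15), (93,x16)}
These 11 distinct sets form the basis B.
Close under arbitrary unions to get τ_{X×Y}; counting gives |τ_{X×Y}| = 18.


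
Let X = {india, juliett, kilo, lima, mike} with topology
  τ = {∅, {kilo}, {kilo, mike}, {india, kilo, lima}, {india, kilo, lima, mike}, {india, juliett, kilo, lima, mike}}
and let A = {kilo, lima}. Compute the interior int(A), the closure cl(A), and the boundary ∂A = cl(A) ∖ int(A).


int(A) = {kilo}, cl(A) = {india, juliett, kilo, lima, mike}, ∂A = {india, juliett, lima, mike}.

Closed sets in (X, τ) are complements of opens:
  closed(X, τ) = {∅, {juliett}, {juliett, mike}, {india, juliett, lima}, {india, juliett, lima, mike}, {india, juliett, kilo, lima, mike}}.
int(A) = ⋃ {U ∈ τ : U ⊆ A}. Opens contained in A: ∅, {kilo}.
Taking the union of these: int(A) = {kilo}.
cl(A) = ⋂ {C closed : A ⊆ C}. Closed sets containing A: {india, juliett, kilo, lima, mike}.
Intersecting these: cl(A) = {india, juliett, kilo, lima, mike}.
∂A = cl(A) ∖ int(A) = {india, juliett, kilo, lima, mike} ∖ {kilo} = {india, juliett, lima, mike}.


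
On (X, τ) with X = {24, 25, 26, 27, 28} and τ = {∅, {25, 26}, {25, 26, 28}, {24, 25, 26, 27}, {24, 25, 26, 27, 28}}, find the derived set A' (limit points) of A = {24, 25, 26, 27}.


A' = {24, 25, 26, 27, 28}

For each x ∈ X, list the open sets U ∈ τ with x ∈ U, then check whether U ∩ (A ∖ {x}) ≠ ∅ for every such U.
  x = 24: opens ∋ x are {24, 25, 26, 27}, {24, 25, 26, 27, 28}; each meets A ∖ {24}, so x IS a limit point.
  x = 25: opens ∋ x are {25, 26}, {25, 26, 28}, {24, 25, 26, 27}, {24, 25, 26, 27, 28}; each meets A ∖ {25}, so x IS a limit point.
  x = 26: opens ∋ x are {25, 26}, {25, 26, 28}, {24, 25, 26, 27}, {24, 25, 26, 27, 28}; each meets A ∖ {26}, so x IS a limit point.
  x = 27: opens ∋ x are {24, 25, 26, 27}, {24, 25, 26, 27, 28}; each meets A ∖ {27}, so x IS a limit point.
  x = 28: opens ∋ x are {25, 26, 28}, {24, 25, 26, 27, 28}; each meets A ∖ {28}, so x IS a limit point.
Collecting: A' = {24, 25, 26, 27, 28}.


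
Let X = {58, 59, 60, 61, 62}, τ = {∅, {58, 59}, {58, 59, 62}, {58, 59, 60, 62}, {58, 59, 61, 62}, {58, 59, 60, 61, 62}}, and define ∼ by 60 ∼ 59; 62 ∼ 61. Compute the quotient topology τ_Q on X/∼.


X/∼ = {[58], [59=60], [61=62]}; |τ_Q| = 2.

Equivalence classes: [58], [59=60], [61=62].
Quotient map π: X → X/∼ sends 58 ↦ [58], 59 ↦ [59=60], 60 ↦ [59=60], 61 ↦ [61=62], 62 ↦ [61=62].
For each subset V ⊆ X/∼, compute π^{-1}(V) ⊆ X and check whether π^{-1}(V) ∈ τ. V is open in τ_Q iff π^{-1}(V) ∈ τ.
  V = {}: π^{-1}(V) = ∅ ∈ τ ✓.
  V = {[58]}: π^{-1}(V) = {58} ∉ τ ✗.
  V = {[59=60]}: π^{-1}(V) = {59, 60} ∉ τ ✗.
  V = {[58], [59=60]}: π^{-1}(V) = {58, 59, 60} ∉ τ ✗.
  V = {[61=62]}: π^{-1}(V) = {61, 62} ∉ τ ✗.
  V = {[58], [61=62]}: π^{-1}(V) = {58, 61, 62} ∉ τ ✗.
  V = {[59=60], [61=62]}: π^{-1}(V) = {59, 60, 61, 62} ∉ τ ✗.
  V = {[58], [59=60], [61=62]}: π^{-1}(V) = {58, 59, 60, 61, 62} ∈ τ ✓.
Open sets in the quotient: τ_Q = {{}, {[58], [59=60], [61=62]}} (2 elements).


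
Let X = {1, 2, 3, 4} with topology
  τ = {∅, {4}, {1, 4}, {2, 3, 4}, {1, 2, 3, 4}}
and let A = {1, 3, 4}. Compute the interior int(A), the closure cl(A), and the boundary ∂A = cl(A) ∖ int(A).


int(A) = {1, 4}, cl(A) = {1, 2, 3, 4}, ∂A = {2, 3}.

Closed sets in (X, τ) are complements of opens:
  closed(X, τ) = {∅, {1}, {2, 3}, {1, 2, 3}, {1, 2, 3, 4}}.
int(A) = ⋃ {U ∈ τ : U ⊆ A}. Opens contained in A: ∅, {4}, {1, 4}.
Taking the union of these: int(A) = {1, 4}.
cl(A) = ⋂ {C closed : A ⊆ C}. Closed sets containing A: {1, 2, 3, 4}.
Intersecting these: cl(A) = {1, 2, 3, 4}.
∂A = cl(A) ∖ int(A) = {1, 2, 3, 4} ∖ {1, 4} = {2, 3}.


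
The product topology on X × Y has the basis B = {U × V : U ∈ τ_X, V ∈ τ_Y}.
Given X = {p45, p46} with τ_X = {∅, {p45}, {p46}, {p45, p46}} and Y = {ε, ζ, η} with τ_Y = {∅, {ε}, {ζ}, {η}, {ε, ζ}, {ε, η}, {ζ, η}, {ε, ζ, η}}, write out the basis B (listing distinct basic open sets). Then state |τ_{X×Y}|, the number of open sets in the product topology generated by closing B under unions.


Basis B = {∅ × ∅, {p45} × {ε}, {p45} × {ζ}, {p45} × {η}, {p46} × {ε}, {p46} × {ζ}, {p46} × {η}, {p45} × {ε, ζ}, {p45} × {ε, η}, {p45, p46} × {ε}, {p45} × {ζ, η}, {p45, p46} × {ζ}, {p45, p46} × {η}, {p46} × {ε, ζ}, {p46} × {ε, η}, {p46} × {ζ, η}, {p45} × {ε, ζ, η}, {p46} × {ε, ζ, η}, {p45, p46} × {ε, ζ}, {p45, p46} × {ε, η}, {p45, p46} × {ζ, η}, {p45, p46} × {ε, ζ, η}}; |τ_{X×Y}| = 64.

Enumerate products U × V with U ∈ τ_X, V ∈ τ_Y (deduplicated):
  ∅ × ∅ = {} (∅)
  {p45} × {ε} = {(p45,ε)}
  {p45} × {ζ} = {(p45,ζ)}
  {p45} × {η} = {(p45,η)}
  {p46} × {ε} = {(p46,ε)}
  {p46} × {ζ} = {(p46,ζ)}
  {p46} × {η} = {(p46,η)}
  {p45} × {ε, ζ} = {(p45,ε), (p45,ζ)}
  {p45} × {ε, η} = {(p45,ε), (p45,η)}
  {p45, p46} × {ε} = {(p45,ε), (p46,ε)}
  {p45} × {ζ, η} = {(p45,ζ), (p45,η)}
  {p45, p46} × {ζ} = {(p45,ζ), (p46,ζ)}
  {p45, p46} × {η} = {(p45,η), (p46,η)}
  {p46} × {ε, ζ} = {(p46,ε), (p46,ζ)}
  {p46} × {ε, η} = {(p46,ε), (p46,η)}
  {p46} × {ζ, η} = {(p46,ζ), (p46,η)}
  {p45} × {ε, ζ, η} = {(p45,ε), (p45,ζ), (p45,η)}
  {p46} × {ε, ζ, η} = {(p46,ε), (p46,ζ), (p46,η)}
  {p45, p46} × {ε, ζ} = {(p45,ε), (p45,ζ), (p46,ε), (p46,ζ)}
  {p45, p46} × {ε, η} = {(p45,ε), (p45,η), (p46,ε), (p46,η)}
  {p45, p46} × {ζ, η} = {(p45,ζ), (p45,η), (p46,ζ), (p46,η)}
  {p45, p46} × {ε, ζ, η} = {(p45,ε), (p45,ζ), (p45,η), (p46,ε), (p46,ζ), (p46,η)}
These 22 distinct sets form the basis B.
Close under arbitrary unions to get τ_{X×Y}; counting gives |τ_{X×Y}| = 64.
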